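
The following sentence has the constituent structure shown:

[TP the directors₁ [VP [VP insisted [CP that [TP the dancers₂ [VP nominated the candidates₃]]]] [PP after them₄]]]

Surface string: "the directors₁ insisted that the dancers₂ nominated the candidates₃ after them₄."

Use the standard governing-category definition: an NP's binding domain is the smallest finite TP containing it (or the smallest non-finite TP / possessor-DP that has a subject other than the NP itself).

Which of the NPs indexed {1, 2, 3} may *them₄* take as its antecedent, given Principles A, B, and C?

*them* is a pronoun, so Principle B applies: it must be free in its binding domain.
Binding domain of *them₄*: the matrix TP, whose subject is the directors₁.
*the directors₁* c-commands the pronoun within its binding domain → coindexation would violate Principle B.
*the dancers₂* and the pronoun do not c-command one another → neither Principle B nor Principle C is at stake; coindexation permitted.
*the candidates₃* and the pronoun do not c-command one another → neither Principle B nor Principle C is at stake; coindexation permitted.

{2, 3}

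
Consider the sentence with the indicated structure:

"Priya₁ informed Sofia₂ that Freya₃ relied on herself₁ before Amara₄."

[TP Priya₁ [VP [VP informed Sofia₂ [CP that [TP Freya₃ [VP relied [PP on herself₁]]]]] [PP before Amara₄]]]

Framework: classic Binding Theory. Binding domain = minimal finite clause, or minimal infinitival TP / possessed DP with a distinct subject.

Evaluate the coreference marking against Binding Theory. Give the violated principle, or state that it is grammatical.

Principle A

The two coindexed NPs are *Priya₁* and *herself₁*.
*herself₁* is an anaphor. Principle A requires it to be bound within its binding domain — the embedded TP, whose subject is Freya₃.
Within that domain it is c-commanded by *Freya₃*, which does not share its index.
*Priya₁* does c-command the anaphor, but from outside its binding domain.
The anaphor is unbound in its domain → Principle A violation.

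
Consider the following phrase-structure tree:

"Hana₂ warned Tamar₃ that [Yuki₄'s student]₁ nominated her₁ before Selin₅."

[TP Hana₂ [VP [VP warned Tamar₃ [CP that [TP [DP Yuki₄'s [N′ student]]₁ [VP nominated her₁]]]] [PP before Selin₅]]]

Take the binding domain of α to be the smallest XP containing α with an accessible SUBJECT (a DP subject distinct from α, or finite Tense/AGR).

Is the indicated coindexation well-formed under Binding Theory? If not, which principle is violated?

The two coindexed NPs are *[Yuki₄'s student]₁* and *her₁*.
*her₁* is a pronoun. Its binding domain is the embedded TP, whose subject is [Yuki₄'s student]₁.
*[Yuki₄'s student]₁* c-commands it within that domain and carries the same index.
The pronoun is locally bound → Principle B violation.

Principle B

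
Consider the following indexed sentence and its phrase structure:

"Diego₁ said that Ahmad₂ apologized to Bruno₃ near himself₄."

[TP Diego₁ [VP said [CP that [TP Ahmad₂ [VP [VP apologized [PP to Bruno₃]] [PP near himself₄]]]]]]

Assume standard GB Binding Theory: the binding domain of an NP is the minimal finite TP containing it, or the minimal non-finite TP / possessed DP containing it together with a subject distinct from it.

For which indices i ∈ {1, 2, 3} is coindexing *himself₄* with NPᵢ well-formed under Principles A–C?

*himself* is an anaphor, so Principle A applies: it must be bound in its binding domain.
Binding domain of *himself₄*: the embedded TP, whose subject is Ahmad₂.
*Diego₁* c-commands the anaphor but is outside its binding domain → cannot satisfy Principle A.
*Ahmad₂* c-commands the anaphor within its binding domain → licit binder.
*Bruno₃* does not c-command the anaphor → cannot bind it.

{2}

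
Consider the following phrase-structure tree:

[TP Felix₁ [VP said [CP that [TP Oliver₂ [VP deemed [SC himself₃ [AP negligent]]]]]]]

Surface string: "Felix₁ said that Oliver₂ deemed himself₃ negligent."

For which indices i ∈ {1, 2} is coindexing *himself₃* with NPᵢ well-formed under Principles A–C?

*himself* is an anaphor, so Principle A applies: it must be bound in its binding domain.
Binding domain of *himself₃*: the embedded TP, whose subject is Oliver₂.
*Felix₁* c-commands the anaphor but is outside its binding domain → cannot satisfy Principle A.
*Oliver₂* c-commands the anaphor within its binding domain → licit binder.

{2}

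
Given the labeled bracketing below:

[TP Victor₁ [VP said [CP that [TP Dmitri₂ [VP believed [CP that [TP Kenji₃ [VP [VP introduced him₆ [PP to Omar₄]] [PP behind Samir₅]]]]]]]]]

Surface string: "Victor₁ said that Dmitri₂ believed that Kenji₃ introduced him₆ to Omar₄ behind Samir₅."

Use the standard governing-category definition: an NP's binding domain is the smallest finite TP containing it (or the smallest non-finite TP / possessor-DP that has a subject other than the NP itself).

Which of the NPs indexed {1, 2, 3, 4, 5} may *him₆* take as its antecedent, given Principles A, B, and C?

{1, 2, 5}

*him* is a pronoun, so Principle B applies: it must be free in its binding domain.
Binding domain of *him₆*: the embedded TP, whose subject is Kenji₃.
*Victor₁* c-commands the pronoun but from outside its binding domain, and is not c-commanded by it → coindexation permitted.
*Dmitri₂* c-commands the pronoun but from outside its binding domain, and is not c-commanded by it → coindexation permitted.
*Kenji₃* c-commands the pronoun within its binding domain → coindexation would violate Principle B.
*Omar₄*: the pronoun c-commands this R-expression → coindexation would violate Principle C on *Omar₄*.
*Samir₅* and the pronoun do not c-command one another → neither Principle B nor Principle C is at stake; coindexation permitted.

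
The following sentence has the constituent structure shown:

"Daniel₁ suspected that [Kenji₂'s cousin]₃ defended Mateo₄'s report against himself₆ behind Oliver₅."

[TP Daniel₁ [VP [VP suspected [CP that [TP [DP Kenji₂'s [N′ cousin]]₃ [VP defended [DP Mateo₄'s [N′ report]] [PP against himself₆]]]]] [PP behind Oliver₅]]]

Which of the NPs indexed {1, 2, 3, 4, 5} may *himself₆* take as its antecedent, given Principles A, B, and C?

*himself* is an anaphor, so Principle A applies: it must be bound in its binding domain.
Binding domain of *himself₆*: the embedded TP, whose subject is [Kenji₂'s cousin]₃.
*Daniel₁* c-commands the anaphor but is outside its binding domain → cannot satisfy Principle A.
*Kenji₂* does not c-command the anaphor → cannot bind it.
*[Kenji₂'s cousin]₃* c-commands the anaphor within its binding domain → licit binder.
*Mateo₄* does not c-command the anaphor → cannot bind it.
*Oliver₅* does not c-command the anaphor → cannot bind it.

{3}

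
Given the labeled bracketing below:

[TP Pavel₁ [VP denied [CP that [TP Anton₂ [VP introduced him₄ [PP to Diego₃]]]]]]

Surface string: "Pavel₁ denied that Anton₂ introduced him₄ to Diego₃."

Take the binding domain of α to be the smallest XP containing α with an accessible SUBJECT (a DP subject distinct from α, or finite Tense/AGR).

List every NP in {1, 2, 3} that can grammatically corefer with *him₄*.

{1}

*him* is a pronoun, so Principle B applies: it must be free in its binding domain.
Binding domain of *him₄*: the embedded TP, whose subject is Anton₂.
*Pavel₁* c-commands the pronoun but from outside its binding domain, and is not c-commanded by it → coindexation permitted.
*Anton₂* c-commands the pronoun within its binding domain → coindexation would violate Principle B.
*Diego₃*: the pronoun c-commands this R-expression → coindexation would violate Principle C on *Diego₃*.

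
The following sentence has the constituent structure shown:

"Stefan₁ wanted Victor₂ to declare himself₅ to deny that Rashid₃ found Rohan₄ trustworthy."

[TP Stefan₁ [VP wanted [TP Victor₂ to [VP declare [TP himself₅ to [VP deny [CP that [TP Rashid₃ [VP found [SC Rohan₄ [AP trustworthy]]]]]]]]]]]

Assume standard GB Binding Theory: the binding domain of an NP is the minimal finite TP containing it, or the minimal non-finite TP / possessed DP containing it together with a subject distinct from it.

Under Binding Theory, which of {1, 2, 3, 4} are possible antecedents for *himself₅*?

*himself* is an anaphor, so Principle A applies: it must be bound in its binding domain.
Binding domain of *himself₅*: the embedded TP, whose subject is Victor₂.
*Stefan₁* c-commands the anaphor but is outside its binding domain → cannot satisfy Principle A.
*Victor₂* c-commands the anaphor within its binding domain → licit binder.
*Rashid₃* does not c-command the anaphor → cannot bind it.
*Rohan₄* does not c-command the anaphor → cannot bind it.

{2}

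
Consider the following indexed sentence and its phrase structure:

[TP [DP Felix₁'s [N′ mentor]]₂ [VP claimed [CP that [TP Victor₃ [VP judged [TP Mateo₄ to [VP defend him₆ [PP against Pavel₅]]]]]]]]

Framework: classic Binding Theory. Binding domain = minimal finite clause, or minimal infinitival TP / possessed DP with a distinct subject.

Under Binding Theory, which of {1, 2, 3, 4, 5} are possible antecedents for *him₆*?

{1, 2, 3}

*him* is a pronoun, so Principle B applies: it must be free in its binding domain.
Binding domain of *him₆*: the embedded TP, whose subject is Mateo₄.
*Felix₁* and the pronoun do not c-command one another → neither Principle B nor Principle C is at stake; coindexation permitted.
*[Felix₁'s mentor]₂* c-commands the pronoun but from outside its binding domain, and is not c-commanded by it → coindexation permitted.
*Victor₃* c-commands the pronoun but from outside its binding domain, and is not c-commanded by it → coindexation permitted.
*Mateo₄* c-commands the pronoun within its binding domain → coindexation would violate Principle B.
*Pavel₅*: the pronoun c-commands this R-expression → coindexation would violate Principle C on *Pavel₅*.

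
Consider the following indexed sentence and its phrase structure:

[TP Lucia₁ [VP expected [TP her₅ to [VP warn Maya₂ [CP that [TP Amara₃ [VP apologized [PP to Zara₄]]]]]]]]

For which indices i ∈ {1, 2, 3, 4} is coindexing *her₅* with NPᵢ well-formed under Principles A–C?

none

*her* is a pronoun, so Principle B applies: it must be free in its binding domain.
Binding domain of *her₅*: the matrix TP, whose subject is Lucia₁.
*Lucia₁* c-commands the pronoun within its binding domain → coindexation would violate Principle B.
*Maya₂*: the pronoun c-commands this R-expression → coindexation would violate Principle C on *Maya₂*.
*Amara₃*: the pronoun c-commands this R-expression → coindexation would violate Principle C on *Amara₃*.
*Zara₄*: the pronoun c-commands this R-expression → coindexation would violate Principle C on *Zara₄*.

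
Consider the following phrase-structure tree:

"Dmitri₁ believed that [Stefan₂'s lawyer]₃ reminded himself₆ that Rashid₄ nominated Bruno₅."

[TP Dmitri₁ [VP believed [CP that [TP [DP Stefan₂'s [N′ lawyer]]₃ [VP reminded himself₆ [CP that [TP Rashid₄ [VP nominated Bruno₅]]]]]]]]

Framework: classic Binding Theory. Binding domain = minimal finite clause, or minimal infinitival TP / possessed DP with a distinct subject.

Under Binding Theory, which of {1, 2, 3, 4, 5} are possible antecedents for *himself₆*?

*himself* is an anaphor, so Principle A applies: it must be bound in its binding domain.
Binding domain of *himself₆*: the embedded TP, whose subject is [Stefan₂'s lawyer]₃.
*Dmitri₁* c-commands the anaphor but is outside its binding domain → cannot satisfy Principle A.
*Stefan₂* does not c-command the anaphor → cannot bind it.
*[Stefan₂'s lawyer]₃* c-commands the anaphor within its binding domain → licit binder.
*Rashid₄* does not c-command the anaphor → cannot bind it.
*Bruno₅* does not c-command the anaphor → cannot bind it.

{3}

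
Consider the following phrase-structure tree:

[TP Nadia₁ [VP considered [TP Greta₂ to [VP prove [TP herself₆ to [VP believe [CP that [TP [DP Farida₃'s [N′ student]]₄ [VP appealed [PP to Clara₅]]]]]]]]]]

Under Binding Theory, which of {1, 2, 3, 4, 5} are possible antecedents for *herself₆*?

*herself* is an anaphor, so Principle A applies: it must be bound in its binding domain.
Binding domain of *herself₆*: the embedded TP, whose subject is Greta₂.
*Nadia₁* c-commands the anaphor but is outside its binding domain → cannot satisfy Principle A.
*Greta₂* c-commands the anaphor within its binding domain → licit binder.
*Farida₃* does not c-command the anaphor → cannot bind it.
*[Farida₃'s student]₄* does not c-command the anaphor → cannot bind it.
*Clara₅* does not c-command the anaphor → cannot bind it.

{2}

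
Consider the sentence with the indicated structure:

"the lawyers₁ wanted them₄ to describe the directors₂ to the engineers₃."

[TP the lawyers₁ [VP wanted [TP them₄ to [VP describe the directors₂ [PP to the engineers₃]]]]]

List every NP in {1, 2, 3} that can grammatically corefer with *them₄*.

none

*them* is a pronoun, so Principle B applies: it must be free in its binding domain.
Binding domain of *them₄*: the matrix TP, whose subject is the lawyers₁.
*the lawyers₁* c-commands the pronoun within its binding domain → coindexation would violate Principle B.
*the directors₂*: the pronoun c-commands this R-expression → coindexation would violate Principle C on *the directors₂*.
*the engineers₃*: the pronoun c-commands this R-expression → coindexation would violate Principle C on *the engineers₃*.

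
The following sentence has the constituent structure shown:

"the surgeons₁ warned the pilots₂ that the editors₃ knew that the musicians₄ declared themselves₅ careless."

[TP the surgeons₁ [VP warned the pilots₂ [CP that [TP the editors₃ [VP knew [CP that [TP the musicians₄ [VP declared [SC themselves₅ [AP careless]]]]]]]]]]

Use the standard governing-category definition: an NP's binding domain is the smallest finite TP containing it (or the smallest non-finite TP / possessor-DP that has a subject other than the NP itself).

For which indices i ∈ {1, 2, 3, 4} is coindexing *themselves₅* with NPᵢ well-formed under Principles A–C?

{4}

*themselves* is an anaphor, so Principle A applies: it must be bound in its binding domain.
Binding domain of *themselves₅*: the embedded TP, whose subject is the musicians₄.
*the surgeons₁* c-commands the anaphor but is outside its binding domain → cannot satisfy Principle A.
*the pilots₂* c-commands the anaphor but is outside its binding domain → cannot satisfy Principle A.
*the editors₃* c-commands the anaphor but is outside its binding domain → cannot satisfy Principle A.
*the musicians₄* c-commands the anaphor within its binding domain → licit binder.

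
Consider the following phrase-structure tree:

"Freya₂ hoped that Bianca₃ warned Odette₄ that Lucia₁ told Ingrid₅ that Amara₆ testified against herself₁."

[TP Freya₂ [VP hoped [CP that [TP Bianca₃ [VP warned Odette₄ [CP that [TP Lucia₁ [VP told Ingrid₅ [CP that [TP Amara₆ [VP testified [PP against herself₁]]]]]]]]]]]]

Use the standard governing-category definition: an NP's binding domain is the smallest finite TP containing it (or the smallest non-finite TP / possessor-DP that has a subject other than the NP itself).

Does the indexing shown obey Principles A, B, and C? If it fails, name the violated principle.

The two coindexed NPs are *Lucia₁* and *herself₁*.
*herself₁* is an anaphor. Principle A requires it to be bound within its binding domain — the embedded TP, whose subject is Amara₆.
Within that domain it is c-commanded by *Amara₆*, which does not share its index.
*Lucia₁* does c-command the anaphor, but from outside its binding domain.
The anaphor is unbound in its domain → Principle A violation.

Principle A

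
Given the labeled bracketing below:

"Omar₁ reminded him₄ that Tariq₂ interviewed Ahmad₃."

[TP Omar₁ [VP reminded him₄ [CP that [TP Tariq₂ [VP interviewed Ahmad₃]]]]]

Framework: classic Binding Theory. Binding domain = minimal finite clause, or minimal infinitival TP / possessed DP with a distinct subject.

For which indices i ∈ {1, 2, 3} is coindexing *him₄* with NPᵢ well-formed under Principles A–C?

*him* is a pronoun, so Principle B applies: it must be free in its binding domain.
Binding domain of *him₄*: the matrix TP, whose subject is Omar₁.
*Omar₁* c-commands the pronoun within its binding domain → coindexation would violate Principle B.
*Tariq₂*: the pronoun c-commands this R-expression → coindexation would violate Principle C on *Tariq₂*.
*Ahmad₃*: the pronoun c-commands this R-expression → coindexation would violate Principle C on *Ahmad₃*.

none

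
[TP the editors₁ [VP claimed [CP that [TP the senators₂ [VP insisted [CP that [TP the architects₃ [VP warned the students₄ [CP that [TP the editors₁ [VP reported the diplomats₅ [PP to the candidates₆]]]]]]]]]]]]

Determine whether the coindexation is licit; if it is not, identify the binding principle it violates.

Principle C

The two coindexed NPs are *the editors₁* (the lower occurrence) and *the editors₁* (the higher occurrence).
*the editors₁* (the lower occurrence) is an R-expression. Principle C requires it to be free everywhere.
*the editors₁* (the higher occurrence) c-commands it and carries the same index.
The R-expression is bound → Principle C violation.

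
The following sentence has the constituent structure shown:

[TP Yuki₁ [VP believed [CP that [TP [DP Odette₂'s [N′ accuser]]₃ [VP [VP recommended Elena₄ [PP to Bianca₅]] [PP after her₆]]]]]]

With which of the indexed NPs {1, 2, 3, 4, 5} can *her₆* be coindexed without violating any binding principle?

*her* is a pronoun, so Principle B applies: it must be free in its binding domain.
Binding domain of *her₆*: the embedded TP, whose subject is [Odette₂'s accuser]₃.
*Yuki₁* c-commands the pronoun but from outside its binding domain, and is not c-commanded by it → coindexation permitted.
*Odette₂* and the pronoun do not c-command one another → neither Principle B nor Principle C is at stake; coindexation permitted.
*[Odette₂'s accuser]₃* c-commands the pronoun within its binding domain → coindexation would violate Principle B.
*Elena₄* and the pronoun do not c-command one another → neither Principle B nor Principle C is at stake; coindexation permitted.
*Bianca₅* and the pronoun do not c-command one another → neither Principle B nor Principle C is at stake; coindexation permitted.

{1, 2, 4, 5}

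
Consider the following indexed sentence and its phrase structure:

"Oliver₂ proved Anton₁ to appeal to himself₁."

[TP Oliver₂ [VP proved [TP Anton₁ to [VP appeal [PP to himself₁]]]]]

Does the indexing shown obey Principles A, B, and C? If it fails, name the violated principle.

grammatical

The two coindexed NPs are *Anton₁* and *himself₁*.
*himself₁* is an anaphor; its binding domain is the embedded TP, whose subject is Anton₁. *Anton₁* c-commands it within that domain and shares its index, so Principle A is satisfied.
*Anton₁* is an R-expression; *himself₁* does not c-command it, and no other NP shares its index, so Principle C is satisfied.
All principles are respected.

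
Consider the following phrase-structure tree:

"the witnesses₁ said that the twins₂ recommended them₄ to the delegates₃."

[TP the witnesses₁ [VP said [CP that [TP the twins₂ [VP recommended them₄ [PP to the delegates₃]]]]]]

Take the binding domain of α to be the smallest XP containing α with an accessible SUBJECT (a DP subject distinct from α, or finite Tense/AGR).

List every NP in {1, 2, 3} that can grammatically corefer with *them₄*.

*them* is a pronoun, so Principle B applies: it must be free in its binding domain.
Binding domain of *them₄*: the embedded TP, whose subject is the twins₂.
*the witnesses₁* c-commands the pronoun but from outside its binding domain, and is not c-commanded by it → coindexation permitted.
*the twins₂* c-commands the pronoun within its binding domain → coindexation would violate Principle B.
*the delegates₃*: the pronoun c-commands this R-expression → coindexation would violate Principle C on *the delegates₃*.

{1}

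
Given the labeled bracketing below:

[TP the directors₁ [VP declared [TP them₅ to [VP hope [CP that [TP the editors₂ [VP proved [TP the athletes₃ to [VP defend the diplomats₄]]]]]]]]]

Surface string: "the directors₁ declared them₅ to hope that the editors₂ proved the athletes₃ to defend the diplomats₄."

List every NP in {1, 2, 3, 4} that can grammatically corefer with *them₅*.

none

*them* is a pronoun, so Principle B applies: it must be free in its binding domain.
Binding domain of *them₅*: the matrix TP, whose subject is the directors₁.
*the directors₁* c-commands the pronoun within its binding domain → coindexation would violate Principle B.
*the editors₂*: the pronoun c-commands this R-expression → coindexation would violate Principle C on *the editors₂*.
*the athletes₃*: the pronoun c-commands this R-expression → coindexation would violate Principle C on *the athletes₃*.
*the diplomats₄*: the pronoun c-commands this R-expression → coindexation would violate Principle C on *the diplomats₄*.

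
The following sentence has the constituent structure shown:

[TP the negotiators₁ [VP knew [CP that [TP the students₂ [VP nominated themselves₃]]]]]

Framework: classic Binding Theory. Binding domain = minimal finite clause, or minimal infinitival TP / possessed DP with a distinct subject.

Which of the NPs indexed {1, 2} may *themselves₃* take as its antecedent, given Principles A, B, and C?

{2}

*themselves* is an anaphor, so Principle A applies: it must be bound in its binding domain.
Binding domain of *themselves₃*: the embedded TP, whose subject is the students₂.
*the negotiators₁* c-commands the anaphor but is outside its binding domain → cannot satisfy Principle A.
*the students₂* c-commands the anaphor within its binding domain → licit binder.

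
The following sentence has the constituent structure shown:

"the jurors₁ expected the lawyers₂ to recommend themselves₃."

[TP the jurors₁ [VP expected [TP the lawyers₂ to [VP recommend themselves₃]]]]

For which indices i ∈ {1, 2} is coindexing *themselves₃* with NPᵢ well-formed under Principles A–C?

*themselves* is an anaphor, so Principle A applies: it must be bound in its binding domain.
Binding domain of *themselves₃*: the embedded TP, whose subject is the lawyers₂.
*the jurors₁* c-commands the anaphor but is outside its binding domain → cannot satisfy Principle A.
*the lawyers₂* c-commands the anaphor within its binding domain → licit binder.

{2}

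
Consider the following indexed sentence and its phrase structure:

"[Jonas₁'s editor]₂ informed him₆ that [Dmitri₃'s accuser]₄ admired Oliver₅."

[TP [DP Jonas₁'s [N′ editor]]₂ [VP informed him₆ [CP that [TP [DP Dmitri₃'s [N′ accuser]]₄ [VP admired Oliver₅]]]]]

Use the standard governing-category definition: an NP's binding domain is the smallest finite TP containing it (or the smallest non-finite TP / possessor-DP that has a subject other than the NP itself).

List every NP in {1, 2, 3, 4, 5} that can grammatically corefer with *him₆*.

*him* is a pronoun, so Principle B applies: it must be free in its binding domain.
Binding domain of *him₆*: the matrix TP, whose subject is [Jonas₁'s editor]₂.
*Jonas₁* and the pronoun do not c-command one another → neither Principle B nor Principle C is at stake; coindexation permitted.
*[Jonas₁'s editor]₂* c-commands the pronoun within its binding domain → coindexation would violate Principle B.
*Dmitri₃*: the pronoun c-commands this R-expression → coindexation would violate Principle C on *Dmitri₃*.
*[Dmitri₃'s accuser]₄*: the pronoun c-commands this R-expression → coindexation would violate Principle C on *[Dmitri₃'s accuser]₄*.
*Oliver₅*: the pronoun c-commands this R-expression → coindexation would violate Principle C on *Oliver₅*.

{1}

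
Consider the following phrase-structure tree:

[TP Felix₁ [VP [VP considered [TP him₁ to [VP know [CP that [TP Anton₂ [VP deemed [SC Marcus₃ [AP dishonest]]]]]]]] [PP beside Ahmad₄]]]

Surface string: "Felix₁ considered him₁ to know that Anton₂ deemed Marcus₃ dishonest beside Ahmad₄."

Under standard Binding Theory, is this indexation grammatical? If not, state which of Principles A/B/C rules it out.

The two coindexed NPs are *Felix₁* and *him₁*.
*him₁* is a pronoun. Its binding domain is the matrix TP, whose subject is Felix₁.
*Felix₁* c-commands it within that domain and carries the same index.
The pronoun is locally bound → Principle B violation.

Principle B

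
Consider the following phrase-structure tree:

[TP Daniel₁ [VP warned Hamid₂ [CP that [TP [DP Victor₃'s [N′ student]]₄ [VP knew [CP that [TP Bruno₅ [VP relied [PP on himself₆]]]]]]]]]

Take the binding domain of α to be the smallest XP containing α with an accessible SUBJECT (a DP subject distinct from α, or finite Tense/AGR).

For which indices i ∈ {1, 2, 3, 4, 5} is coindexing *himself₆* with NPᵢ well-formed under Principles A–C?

{5}

*himself* is an anaphor, so Principle A applies: it must be bound in its binding domain.
Binding domain of *himself₆*: the embedded TP, whose subject is Bruno₅.
*Daniel₁* c-commands the anaphor but is outside its binding domain → cannot satisfy Principle A.
*Hamid₂* c-commands the anaphor but is outside its binding domain → cannot satisfy Principle A.
*Victor₃* does not c-command the anaphor → cannot bind it.
*[Victor₃'s student]₄* c-commands the anaphor but is outside its binding domain → cannot satisfy Principle A.
*Bruno₅* c-commands the anaphor within its binding domain → licit binder.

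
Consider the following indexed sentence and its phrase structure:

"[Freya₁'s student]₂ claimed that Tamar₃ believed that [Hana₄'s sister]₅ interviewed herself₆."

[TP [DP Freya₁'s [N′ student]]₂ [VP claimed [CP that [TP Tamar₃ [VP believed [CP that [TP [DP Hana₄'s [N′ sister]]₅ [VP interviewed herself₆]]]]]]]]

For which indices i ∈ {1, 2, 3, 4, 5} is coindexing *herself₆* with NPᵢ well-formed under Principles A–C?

{5}

*herself* is an anaphor, so Principle A applies: it must be bound in its binding domain.
Binding domain of *herself₆*: the embedded TP, whose subject is [Hana₄'s sister]₅.
*Freya₁* does not c-command the anaphor → cannot bind it.
*[Freya₁'s student]₂* c-commands the anaphor but is outside its binding domain → cannot satisfy Principle A.
*Tamar₃* c-commands the anaphor but is outside its binding domain → cannot satisfy Principle A.
*Hana₄* does not c-command the anaphor → cannot bind it.
*[Hana₄'s sister]₅* c-commands the anaphor within its binding domain → licit binder.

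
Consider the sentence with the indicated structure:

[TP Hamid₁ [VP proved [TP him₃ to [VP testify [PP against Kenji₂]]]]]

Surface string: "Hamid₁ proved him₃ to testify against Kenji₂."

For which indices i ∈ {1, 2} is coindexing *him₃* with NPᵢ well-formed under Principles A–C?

*him* is a pronoun, so Principle B applies: it must be free in its binding domain.
Binding domain of *him₃*: the matrix TP, whose subject is Hamid₁.
*Hamid₁* c-commands the pronoun within its binding domain → coindexation would violate Principle B.
*Kenji₂*: the pronoun c-commands this R-expression → coindexation would violate Principle C on *Kenji₂*.

none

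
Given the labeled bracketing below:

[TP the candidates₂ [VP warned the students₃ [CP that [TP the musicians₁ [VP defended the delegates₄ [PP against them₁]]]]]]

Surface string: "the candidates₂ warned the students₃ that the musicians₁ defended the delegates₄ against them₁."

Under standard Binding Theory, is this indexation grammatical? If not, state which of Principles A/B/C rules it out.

The two coindexed NPs are *the musicians₁* and *them₁*.
*them₁* is a pronoun. Its binding domain is the embedded TP, whose subject is the musicians₁.
*the musicians₁* c-commands it within that domain and carries the same index.
The pronoun is locally bound → Principle B violation.

Principle B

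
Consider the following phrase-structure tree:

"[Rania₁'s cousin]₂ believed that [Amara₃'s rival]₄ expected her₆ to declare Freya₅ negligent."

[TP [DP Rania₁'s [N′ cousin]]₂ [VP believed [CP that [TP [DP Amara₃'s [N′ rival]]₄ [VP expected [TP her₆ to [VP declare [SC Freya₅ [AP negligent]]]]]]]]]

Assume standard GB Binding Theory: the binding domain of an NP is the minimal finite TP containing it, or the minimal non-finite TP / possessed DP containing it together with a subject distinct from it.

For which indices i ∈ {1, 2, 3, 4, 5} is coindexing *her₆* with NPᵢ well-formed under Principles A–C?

{1, 2, 3}

*her* is a pronoun, so Principle B applies: it must be free in its binding domain.
Binding domain of *her₆*: the embedded TP, whose subject is [Amara₃'s rival]₄.
*Rania₁* and the pronoun do not c-command one another → neither Principle B nor Principle C is at stake; coindexation permitted.
*[Rania₁'s cousin]₂* c-commands the pronoun but from outside its binding domain, and is not c-commanded by it → coindexation permitted.
*Amara₃* and the pronoun do not c-command one another → neither Principle B nor Principle C is at stake; coindexation permitted.
*[Amara₃'s rival]₄* c-commands the pronoun within its binding domain → coindexation would violate Principle B.
*Freya₅*: the pronoun c-commands this R-expression → coindexation would violate Principle C on *Freya₅*.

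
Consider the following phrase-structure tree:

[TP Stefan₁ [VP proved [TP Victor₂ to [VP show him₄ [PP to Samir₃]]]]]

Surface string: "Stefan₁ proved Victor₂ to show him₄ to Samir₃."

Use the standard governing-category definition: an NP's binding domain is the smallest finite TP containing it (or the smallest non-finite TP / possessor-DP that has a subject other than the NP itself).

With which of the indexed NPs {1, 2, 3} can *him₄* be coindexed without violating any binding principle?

*him* is a pronoun, so Principle B applies: it must be free in its binding domain.
Binding domain of *him₄*: the embedded TP, whose subject is Victor₂.
*Stefan₁* c-commands the pronoun but from outside its binding domain, and is not c-commanded by it → coindexation permitted.
*Victor₂* c-commands the pronoun within its binding domain → coindexation would violate Principle B.
*Samir₃*: the pronoun c-commands this R-expression → coindexation would violate Principle C on *Samir₃*.

{1}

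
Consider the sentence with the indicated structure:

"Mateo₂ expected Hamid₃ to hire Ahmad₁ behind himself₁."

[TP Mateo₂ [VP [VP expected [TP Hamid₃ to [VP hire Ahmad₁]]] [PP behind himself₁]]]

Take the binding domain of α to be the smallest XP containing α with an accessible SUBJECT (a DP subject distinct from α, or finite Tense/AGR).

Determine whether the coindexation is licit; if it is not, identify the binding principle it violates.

Principle A

The two coindexed NPs are *Ahmad₁* and *himself₁*.
*himself₁* is an anaphor. Principle A requires it to be bound within its binding domain — the matrix TP, whose subject is Mateo₂.
Within that domain it is c-commanded by *Mateo₂*, which does not share its index.
*Ahmad₁* does not c-command the anaphor at all.
The anaphor is unbound in its domain → Principle A violation.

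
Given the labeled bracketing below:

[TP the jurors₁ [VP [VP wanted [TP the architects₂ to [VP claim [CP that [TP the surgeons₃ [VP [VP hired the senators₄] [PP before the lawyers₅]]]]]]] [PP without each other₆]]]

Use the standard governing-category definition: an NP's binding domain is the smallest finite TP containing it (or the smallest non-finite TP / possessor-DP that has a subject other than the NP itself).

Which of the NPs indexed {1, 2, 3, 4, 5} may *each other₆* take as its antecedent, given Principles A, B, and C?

*each other* is an anaphor, so Principle A applies: it must be bound in its binding domain.
Binding domain of *each other₆*: the matrix TP, whose subject is the jurors₁.
*the jurors₁* c-commands the anaphor within its binding domain → licit binder.
*the architects₂* does not c-command the anaphor → cannot bind it.
*the surgeons₃* does not c-command the anaphor → cannot bind it.
*the senators₄* does not c-command the anaphor → cannot bind it.
*the lawyers₅* does not c-command the anaphor → cannot bind it.

{1}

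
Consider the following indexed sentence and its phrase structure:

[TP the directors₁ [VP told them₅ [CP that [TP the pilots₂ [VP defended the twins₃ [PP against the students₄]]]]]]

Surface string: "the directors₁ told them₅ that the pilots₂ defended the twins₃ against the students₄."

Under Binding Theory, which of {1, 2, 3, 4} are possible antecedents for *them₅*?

none

*them* is a pronoun, so Principle B applies: it must be free in its binding domain.
Binding domain of *them₅*: the matrix TP, whose subject is the directors₁.
*the directors₁* c-commands the pronoun within its binding domain → coindexation would violate Principle B.
*the pilots₂*: the pronoun c-commands this R-expression → coindexation would violate Principle C on *the pilots₂*.
*the twins₃*: the pronoun c-commands this R-expression → coindexation would violate Principle C on *the twins₃*.
*the students₄*: the pronoun c-commands this R-expression → coindexation would violate Principle C on *the students₄*.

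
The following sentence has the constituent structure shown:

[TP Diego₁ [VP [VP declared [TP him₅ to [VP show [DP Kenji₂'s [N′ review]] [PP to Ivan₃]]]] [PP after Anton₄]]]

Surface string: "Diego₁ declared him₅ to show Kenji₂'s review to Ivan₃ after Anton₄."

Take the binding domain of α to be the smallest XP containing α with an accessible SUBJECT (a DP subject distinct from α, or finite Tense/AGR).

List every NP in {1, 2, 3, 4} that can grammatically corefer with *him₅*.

{4}

*him* is a pronoun, so Principle B applies: it must be free in its binding domain.
Binding domain of *him₅*: the matrix TP, whose subject is Diego₁.
*Diego₁* c-commands the pronoun within its binding domain → coindexation would violate Principle B.
*Kenji₂*: the pronoun c-commands this R-expression → coindexation would violate Principle C on *Kenji₂*.
*Ivan₃*: the pronoun c-commands this R-expression → coindexation would violate Principle C on *Ivan₃*.
*Anton₄* and the pronoun do not c-command one another → neither Principle B nor Principle C is at stake; coindexation permitted.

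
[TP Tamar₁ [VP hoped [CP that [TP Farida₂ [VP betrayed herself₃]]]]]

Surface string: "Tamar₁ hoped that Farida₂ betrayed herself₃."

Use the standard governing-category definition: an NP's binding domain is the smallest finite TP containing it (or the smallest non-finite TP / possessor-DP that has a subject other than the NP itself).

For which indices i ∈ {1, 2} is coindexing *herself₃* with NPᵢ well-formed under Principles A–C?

*herself* is an anaphor, so Principle A applies: it must be bound in its binding domain.
Binding domain of *herself₃*: the embedded TP, whose subject is Farida₂.
*Tamar₁* c-commands the anaphor but is outside its binding domain → cannot satisfy Principle A.
*Farida₂* c-commands the anaphor within its binding domain → licit binder.

{2}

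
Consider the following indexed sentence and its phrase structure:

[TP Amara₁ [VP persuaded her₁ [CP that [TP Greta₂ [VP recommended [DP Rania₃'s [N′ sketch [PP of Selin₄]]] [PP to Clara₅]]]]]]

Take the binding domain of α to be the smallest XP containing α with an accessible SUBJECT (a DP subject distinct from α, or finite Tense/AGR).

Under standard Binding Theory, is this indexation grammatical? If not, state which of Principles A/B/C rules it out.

Principle B

The two coindexed NPs are *Amara₁* and *her₁*.
*her₁* is a pronoun. Its binding domain is the matrix TP, whose subject is Amara₁.
*Amara₁* c-commands it within that domain and carries the same index.
The pronoun is locally bound → Principle B violation.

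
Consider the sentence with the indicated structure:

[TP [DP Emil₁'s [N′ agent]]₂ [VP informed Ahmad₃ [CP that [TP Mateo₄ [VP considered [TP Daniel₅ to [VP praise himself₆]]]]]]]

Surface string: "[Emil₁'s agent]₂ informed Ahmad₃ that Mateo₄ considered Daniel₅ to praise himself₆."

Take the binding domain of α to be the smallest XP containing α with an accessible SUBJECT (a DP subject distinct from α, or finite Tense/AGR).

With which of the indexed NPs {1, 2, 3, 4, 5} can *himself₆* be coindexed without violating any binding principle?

*himself* is an anaphor, so Principle A applies: it must be bound in its binding domain.
Binding domain of *himself₆*: the embedded TP, whose subject is Daniel₅.
*Emil₁* does not c-command the anaphor → cannot bind it.
*[Emil₁'s agent]₂* c-commands the anaphor but is outside its binding domain → cannot satisfy Principle A.
*Ahmad₃* c-commands the anaphor but is outside its binding domain → cannot satisfy Principle A.
*Mateo₄* c-commands the anaphor but is outside its binding domain → cannot satisfy Principle A.
*Daniel₅* c-commands the anaphor within its binding domain → licit binder.

{5}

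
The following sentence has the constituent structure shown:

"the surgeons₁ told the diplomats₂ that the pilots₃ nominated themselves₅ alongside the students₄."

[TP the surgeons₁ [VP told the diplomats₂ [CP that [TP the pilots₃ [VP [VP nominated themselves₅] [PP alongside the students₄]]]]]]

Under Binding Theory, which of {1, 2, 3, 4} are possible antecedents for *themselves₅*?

*themselves* is an anaphor, so Principle A applies: it must be bound in its binding domain.
Binding domain of *themselves₅*: the embedded TP, whose subject is the pilots₃.
*the surgeons₁* c-commands the anaphor but is outside its binding domain → cannot satisfy Principle A.
*the diplomats₂* c-commands the anaphor but is outside its binding domain → cannot satisfy Principle A.
*the pilots₃* c-commands the anaphor within its binding domain → licit binder.
*the students₄* does not c-command the anaphor → cannot bind it.

{3}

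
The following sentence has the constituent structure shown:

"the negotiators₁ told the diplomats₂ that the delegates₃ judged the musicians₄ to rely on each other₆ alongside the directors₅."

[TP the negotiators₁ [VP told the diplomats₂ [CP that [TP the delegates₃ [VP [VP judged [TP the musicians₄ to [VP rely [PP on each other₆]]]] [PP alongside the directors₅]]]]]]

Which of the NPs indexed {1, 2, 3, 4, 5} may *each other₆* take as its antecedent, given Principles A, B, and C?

*each other* is an anaphor, so Principle A applies: it must be bound in its binding domain.
Binding domain of *each other₆*: the embedded TP, whose subject is the musicians₄.
*the negotiators₁* c-commands the anaphor but is outside its binding domain → cannot satisfy Principle A.
*the diplomats₂* c-commands the anaphor but is outside its binding domain → cannot satisfy Principle A.
*the delegates₃* c-commands the anaphor but is outside its binding domain → cannot satisfy Principle A.
*the musicians₄* c-commands the anaphor within its binding domain → licit binder.
*the directors₅* does not c-command the anaphor → cannot bind it.

{4}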